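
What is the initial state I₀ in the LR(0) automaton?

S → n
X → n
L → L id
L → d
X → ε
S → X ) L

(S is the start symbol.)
{ [S → . X ) L], [S → . n], [S' → . S], [X → . n], [X → .] }

First, augment the grammar with S' → S
I₀ = CLOSURE({ [S' → . S] }):
  [S' → . S] has the dot before S: add [S → . n], [S → . X ) L]
  [S → . X ) L] has the dot before X: add [X → . n], [X → .]
No further items can be added.

I₀ = { [S → . X ) L], [S → . n], [S' → . S], [X → . n], [X → .] }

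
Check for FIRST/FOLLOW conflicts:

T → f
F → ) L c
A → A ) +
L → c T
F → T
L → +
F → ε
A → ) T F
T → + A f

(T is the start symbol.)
Yes. F → ')' L c with FOLLOW(F) on { ')' }; F → T with FOLLOW(F) on { 'f' }

Nullable non-terminals: F.
FIRST sets used below: FIRST(T) = { '+', 'f' }

F: nullable alternative(s) F → ε; FOLLOW(F) = { ')', 'f' }
  F → ) L c: FIRST \ {ε} = { ')' } — overlaps FOLLOW(F) on { ')' }: CONFLICT
  F → T: FIRST \ {ε} = { '+', 'f' } — overlaps FOLLOW(F) on { 'f' }: CONFLICT
  F → ε: FIRST \ {ε} = { } — this is the only nullable alternative, skip

A, L, T have no nullable alternative, so no FIRST/FOLLOW check is needed there.

So the grammar has 2 FIRST/FOLLOW conflicts (marked CONFLICT above).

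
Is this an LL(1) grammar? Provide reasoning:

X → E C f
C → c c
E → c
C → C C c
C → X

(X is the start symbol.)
No. Predict set conflict for C: { 'c' }

Relevant sets:
  FIRST(C) = { 'c' }
  FIRST(X) = { 'c' }

For C:
  PREDICT(C → c c) = { 'c' }
  PREDICT(C → C C c) = { 'c' }
  PREDICT(C → X) = { 'c' }
X, E have a single production, so nothing to check there.

Conflict found: Predict set conflict for C: { 'c' }
The grammar is NOT LL(1).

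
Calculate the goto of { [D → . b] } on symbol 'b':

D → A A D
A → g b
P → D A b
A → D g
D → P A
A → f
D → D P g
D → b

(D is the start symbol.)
{ [D → b .] }

GOTO(I, 'b') = CLOSURE({ [A → αX.β] : [A → α.Xβ] ∈ I, X = 'b' })

Items with dot before 'b', with the dot advanced:
  [D → . b] → [D → b .]
Closure adds nothing (no advanced item has the dot before a non-terminal).

GOTO = { [D → b .] }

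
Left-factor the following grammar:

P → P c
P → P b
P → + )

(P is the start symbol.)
Left-factoring transforms A → αβ₁ | αβ₂ into A → αA' and A' → β₁ | β₂
(α is the longest common prefix among the alternatives). Repeat until
no nonterminal has two alternatives with a common prefix.

Round 1: P has alternatives sharing prefix 'P'. Introduce P': P → P P'
  Add: P' → c
  Add: P' → b

No remaining common prefixes — done.

Resulting grammar:
P → P P'
P' → c
P' → b
P → + )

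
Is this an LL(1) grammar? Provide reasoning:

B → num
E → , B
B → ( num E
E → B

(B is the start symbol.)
Yes, the grammar is LL(1).

Relevant sets:
  FIRST(B) = { '(', 'num' }

For B:
  PREDICT(B → num) = { 'num' }
  PREDICT(B → '(' num E) = { '(' }
For E:
  PREDICT(E → ',' B) = { ',' }
  PREDICT(E → B) = { '(', 'num' }

All predict sets are disjoint. The grammar IS LL(1).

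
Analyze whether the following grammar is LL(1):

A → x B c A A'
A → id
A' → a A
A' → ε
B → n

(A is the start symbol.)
No. Predict set conflict for A': { 'a' }

A grammar is LL(1) if for each non-terminal N with multiple productions, the predict sets of those productions are pairwise disjoint, where PREDICT(N → α) = (FIRST(α) \ {ε}) ∪ (FOLLOW(N) if α ⇒* ε).

Relevant sets:
  FOLLOW(A') = { $, 'a' }

For A:
  PREDICT(A → x B c A A') = { 'x' }
  PREDICT(A → id) = { 'id' }
For A':
  PREDICT(A' → a A) = { 'a' }
  PREDICT(A' → ε) = { $, 'a' }
B has a single production, so nothing to check there.

Conflict found: Predict set conflict for A': { 'a' }
The grammar is NOT LL(1).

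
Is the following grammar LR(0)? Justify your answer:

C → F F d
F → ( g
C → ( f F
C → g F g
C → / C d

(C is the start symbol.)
Yes, the grammar is LR(0)

A grammar is LR(0) if no state in the canonical LR(0) collection has:
  - both a shift item (dot before a terminal) and a complete item (shift-reduce conflict), or
  - two or more complete items (reduce-reduce conflict; the accept item [C' → C .] counts as a complete item here).

Augment with C' → C and build the canonical LR(0) collection (I0 = CLOSURE({[C' → . C]}), then GOTO on every symbol after a dot until no new states appear). It has 16 states:
  I0: { [C → . ( f F], [C → . / C d], [C → . F F d], [C → . g F g], [C' → . C], [F → . ( g] }  — shift
  I1: { [C → ( . f F], [F → ( . g] }  — shift
  I2: { [C → . ( f F], [C → . / C d], [C → . F F d], [C → . g F g], [C → / . C d], [F → . ( g] }  — shift
  I3: { [C' → C .] }  — accept
  I4: { [C → F . F d], [F → . ( g] }  — shift
  I5: { [C → g . F g], [F → . ( g] }  — shift
  I6: { [F → ( . g] }  — shift
  I7: { [C → g F . g] }  — shift
  I8: { [C → g F g .] }  — reduce
  I9: { [F → ( g .] }  — reduce
  I10: { [C → F F . d] }  — shift
  I11: { [C → F F d .] }  — reduce
  I12: { [C → / C . d] }  — shift
  I13: { [C → / C d .] }  — reduce
  I14: { [C → ( f . F], [F → . ( g] }  — shift
  I15: { [C → ( f F .] }  — reduce

Every state is either a pure shift/goto state or contains exactly one complete item and nothing to shift — no conflicts. The grammar is LR(0).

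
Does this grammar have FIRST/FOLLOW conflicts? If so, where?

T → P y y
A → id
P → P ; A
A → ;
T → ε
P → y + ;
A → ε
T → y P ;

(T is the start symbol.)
Yes. A → ';' with FOLLOW(A) on { ';' }

A FIRST/FOLLOW conflict occurs when a non-terminal N has a nullable alternative N → β (β ⇒* ε) and another alternative N → α with FIRST(α) ∩ FOLLOW(N) ≠ ∅: on such a lookahead the parser cannot decide between expanding α and letting N vanish via β.

Nullable non-terminals: A, T.
FIRST sets used below: FIRST(P) = { 'y' }

A: nullable alternative(s) A → ε; FOLLOW(A) = { ';', 'y' }
  A → id: FIRST \ {ε} = { 'id' } — disjoint from FOLLOW(A)
  A → ;: FIRST \ {ε} = { ';' } — overlaps FOLLOW(A) on { ';' }: CONFLICT
  A → ε: FIRST \ {ε} = { } — this is the only nullable alternative, skip

T: nullable alternative(s) T → ε; FOLLOW(T) = { $ }
  T → P y y: FIRST \ {ε} = { 'y' } — disjoint from FOLLOW(T)
  T → ε: FIRST \ {ε} = { } — this is the only nullable alternative, skip
  T → y P ;: FIRST \ {ε} = { 'y' } — disjoint from FOLLOW(T)

P has no nullable alternative, so no FIRST/FOLLOW check is needed there.

So the grammar has 1 FIRST/FOLLOW conflict (marked CONFLICT above).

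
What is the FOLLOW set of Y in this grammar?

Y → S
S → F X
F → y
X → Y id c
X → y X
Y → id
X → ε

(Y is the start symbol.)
{ $, 'id' }

Y is the start symbol, so $ ∈ FOLLOW(Y).
In X → Y id c: Y is followed by id c, add FIRST(id c) \ {ε} = { 'id' }

Taking the union: FOLLOW(Y) = { $, 'id' }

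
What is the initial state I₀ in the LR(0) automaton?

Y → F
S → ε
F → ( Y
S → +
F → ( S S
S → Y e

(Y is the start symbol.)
First, augment the grammar with Y' → Y
I₀ = CLOSURE({ [Y' → . Y] }):
  [Y' → . Y] has the dot before Y: add [Y → . F]
  [Y → . F] has the dot before F: add [F → . ( Y], [F → . ( S S]
No further items can be added.

I₀ = { [F → . ( S S], [F → . ( Y], [Y → . F], [Y' → . Y] }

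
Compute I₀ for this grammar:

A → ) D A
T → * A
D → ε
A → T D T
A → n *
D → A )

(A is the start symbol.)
{ [A → . ) D A], [A → . T D T], [A → . n *], [A' → . A], [T → . * A] }

First, augment the grammar with A' → A
I₀ = CLOSURE({ [A' → . A] }):
  [A' → . A] has the dot before A: add [A → . ) D A], [A → . T D T], [A → . n *]
  [A → . T D T] has the dot before T: add [T → . * A]
No further items can be added.

I₀ = { [A → . ) D A], [A → . T D T], [A → . n *], [A' → . A], [T → . * A] }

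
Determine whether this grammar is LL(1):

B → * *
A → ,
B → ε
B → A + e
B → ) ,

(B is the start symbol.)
A grammar is LL(1) if for each non-terminal N with multiple productions, the predict sets of those productions are pairwise disjoint, where PREDICT(N → α) = (FIRST(α) \ {ε}) ∪ (FOLLOW(N) if α ⇒* ε).

Relevant sets:
  FIRST(A) = { ',' }
  FOLLOW(B) = { $ }

For B:
  PREDICT(B → '*' '*') = { '*' }
  PREDICT(B → ε) = { $ }
  PREDICT(B → A '+' e) = { ',' }
  PREDICT(B → ')' ',') = { ')' }
A has a single production, so nothing to check there.

All predict sets are disjoint. The grammar IS LL(1).

Answer: Yes, the grammar is LL(1).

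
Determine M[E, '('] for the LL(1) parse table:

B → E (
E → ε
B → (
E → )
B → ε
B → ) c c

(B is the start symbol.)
E → ε

To find M[E, '('], we find productions for E where '(' is in the predict set (PREDICT(N → α) = (FIRST(α) \ {ε}) ∪ (FOLLOW(N) if α ⇒* ε)).

Relevant sets:
  FOLLOW(E) = { '(' }

E → ε: PREDICT = { '(' }
  '(' is in predict set, so this production goes in M[E, '(']
E → ): PREDICT = { ')' }

M[E, '('] = E → ε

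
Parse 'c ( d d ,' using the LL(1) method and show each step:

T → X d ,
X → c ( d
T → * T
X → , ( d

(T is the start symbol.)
Stack is shown with the top on the left.

Stack        Input        Action
--------------------------------
T $          c ( d d , $  output T → X d ,
X d , $      c ( d d , $  output X → c ( d
c ( d d , $  c ( d d , $  match 'c'
( d d , $    ( d d , $    match '('
d d , $      d d , $      match 'd'
d , $        d , $        match 'd'
, $          , $          match ','
$            $            accept

The string is accepted.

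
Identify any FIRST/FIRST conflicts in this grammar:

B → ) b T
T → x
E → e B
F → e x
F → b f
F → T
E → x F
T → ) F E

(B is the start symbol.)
A FIRST/FIRST conflict occurs when two productions N → α and N → β for the same non-terminal have FIRST(α) ∩ FIRST(β) ≠ ∅ (with ε ∈ FIRST of a nullable right-hand side, so two nullable alternatives also conflict).

FIRST sets of the non-terminals at (or reachable through a nullable prefix from) the front of some alternative:
  FIRST(T) = { ')', 'x' }

Productions for T:
  T → x: FIRST = { 'x' }
  T → ) F E: FIRST = { ')' }
Productions for E:
  E → e B: FIRST = { 'e' }
  E → x F: FIRST = { 'x' }
Productions for F:
  F → e x: FIRST = { 'e' }
  F → b f: FIRST = { 'b' }
  F → T: FIRST = { ')', 'x' }
B has only one production, so no FIRST/FIRST conflict is possible there.

All alternatives of each non-terminal have pairwise disjoint FIRST sets.

Answer: No FIRST/FIRST conflicts.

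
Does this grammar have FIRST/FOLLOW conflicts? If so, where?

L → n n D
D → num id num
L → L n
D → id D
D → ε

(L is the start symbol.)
Nullable non-terminals: D.

D: nullable alternative(s) D → ε; FOLLOW(D) = { $, 'n' }
  D → num id num: FIRST \ {ε} = { 'num' } — disjoint from FOLLOW(D)
  D → id D: FIRST \ {ε} = { 'id' } — disjoint from FOLLOW(D)
  D → ε: FIRST \ {ε} = { } — this is the only nullable alternative, skip

L has no nullable alternative, so no FIRST/FOLLOW check is needed there.

No FIRST/FOLLOW conflicts found.

Answer: No FIRST/FOLLOW conflicts.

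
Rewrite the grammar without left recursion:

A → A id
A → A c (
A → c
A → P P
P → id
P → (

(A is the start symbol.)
A is directly left-recursive. The standard transformation for
  A → A α₁ | ... | A α_m | β₁ | ... | β_n
is
  A  → β₁ A' | ... | β_n A'
  A' → α₁ A' | ... | α_m A' | ε

A → c becomes A → c A'
A → P P becomes A → P P A'
A → A id becomes A' → id A'
A → A c ( becomes A' → c ( A'
Add A' → ε

Productions for other non-terminals are unchanged:
  P → id
  P → (

Resulting grammar:
A → c A'
A → P P A'
A' → id A'
A' → c ( A'
A' → ε
P → id
P → (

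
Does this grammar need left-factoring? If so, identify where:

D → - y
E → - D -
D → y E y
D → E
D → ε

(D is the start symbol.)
Left-factoring is needed when two productions for the same non-terminal
share a common prefix on the right-hand side.

Productions for D:
  D → - y
  D → y E y
  D → E
  D → ε

No common prefixes found.

Answer: No, left-factoring is not needed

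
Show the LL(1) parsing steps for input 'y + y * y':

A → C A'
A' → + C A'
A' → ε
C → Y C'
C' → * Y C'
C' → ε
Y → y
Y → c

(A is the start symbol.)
Stack is shown with the top on the left.

Stack        Input        Action
--------------------------------
A $          y + y * y $  output A → C A'
C A' $       y + y * y $  output C → Y C'
Y C' A' $    y + y * y $  output Y → y
y C' A' $    y + y * y $  match 'y'
C' A' $      + y * y $    output C' → ε
A' $         + y * y $    output A' → + C A'
+ C A' $     + y * y $    match '+'
C A' $       y * y $      output C → Y C'
Y C' A' $    y * y $      output Y → y
y C' A' $    y * y $      match 'y'
C' A' $      * y $        output C' → * Y C'
* Y C' A' $  * y $        match '*'
Y C' A' $    y $          output Y → y
y C' A' $    y $          match 'y'
C' A' $      $            output C' → ε
A' $         $            output A' → ε
$            $            accept

The string is accepted.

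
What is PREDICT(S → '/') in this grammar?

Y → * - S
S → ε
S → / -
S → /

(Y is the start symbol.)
{ '/' }

PREDICT(S → '/') = (FIRST(RHS) \ {ε}) ∪ (FOLLOW(S) if ε ∈ FIRST(RHS), i.e. RHS ⇒* ε)
FIRST('/') = { '/' }
ε ∉ FIRST('/'), so FOLLOW(S) is not added.
PREDICT(S → '/') = { '/' }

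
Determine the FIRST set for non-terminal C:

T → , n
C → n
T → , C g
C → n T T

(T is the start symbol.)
From C → n:
  - n is a terminal: add 'n' and stop
From C → n T T:
  - n is a terminal: add 'n' and stop

Collecting: FIRST(C) = { 'n' }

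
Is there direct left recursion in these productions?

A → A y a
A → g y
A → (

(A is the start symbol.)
A → A y a: LEFT RECURSIVE (starts with A)
A → g y: starts with g
A → (: starts with '('

The grammar has direct left recursion on: A.

Answer: Yes, A is left-recursive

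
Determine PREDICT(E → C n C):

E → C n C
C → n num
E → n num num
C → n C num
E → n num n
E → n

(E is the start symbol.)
{ 'n' }

PREDICT(E → C n C) = (FIRST(RHS) \ {ε}) ∪ (FOLLOW(E) if ε ∈ FIRST(RHS), i.e. RHS ⇒* ε)
FIRST(C) = { 'n' }
FIRST(C n C) = { 'n' }
ε ∉ FIRST(C n C), so FOLLOW(E) is not added.
PREDICT(E → C n C) = { 'n' }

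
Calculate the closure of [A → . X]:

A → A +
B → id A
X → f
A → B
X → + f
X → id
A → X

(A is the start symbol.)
{ [A → . X], [X → . + f], [X → . f], [X → . id] }

To compute CLOSURE, for each item [A → α.Bβ] where B is a non-terminal, add [B → .γ] for all productions B → γ; repeat for the newly added items until nothing changes.

Start with: [A → . X]
  [A → . X] has the dot before X: add [X → . f], [X → . + f], [X → . id]
No further items can be added.

CLOSURE = { [A → . X], [X → . + f], [X → . f], [X → . id] }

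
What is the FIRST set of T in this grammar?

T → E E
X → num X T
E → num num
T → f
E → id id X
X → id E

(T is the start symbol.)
{ 'f', 'id', 'num' }

To compute FIRST(T), examine every production with T on the left-hand side, reading each right-hand side left to right until a non-nullable symbol is reached.

FIRST sets of the other non-terminals involved (by the same procedure, iterated to a fixed point):
  FIRST(E) = { 'id', 'num' }

From T → E E:
  - E is a non-terminal: add FIRST(E) \ {ε} = { 'id', 'num' }
    E is not nullable, so stop
From T → f:
  - f is a terminal: add 'f' and stop

Collecting: FIRST(T) = { 'f', 'id', 'num' }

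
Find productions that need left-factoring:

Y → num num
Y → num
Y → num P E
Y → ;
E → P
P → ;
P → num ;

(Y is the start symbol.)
Left-factoring is needed when two productions for the same non-terminal
share a common prefix on the right-hand side.

Productions for Y:
  Y → num num
  Y → num
  Y → num P E
  Y → ;
Productions for P:
  P → ;
  P → num ;

Found common prefix 'num' in productions for Y

Answer: Yes, Y has productions with common prefix 'num'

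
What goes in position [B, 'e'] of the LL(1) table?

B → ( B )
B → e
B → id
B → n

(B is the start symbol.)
B → e

To find M[B, 'e'], we find productions for B where 'e' is in the predict set (PREDICT(N → α) = (FIRST(α) \ {ε}) ∪ (FOLLOW(N) if α ⇒* ε)).

B → ( B ): PREDICT = { '(' }
B → e: PREDICT = { 'e' }
  'e' is in predict set, so this production goes in M[B, 'e']
B → id: PREDICT = { 'id' }
B → n: PREDICT = { 'n' }

M[B, 'e'] = B → e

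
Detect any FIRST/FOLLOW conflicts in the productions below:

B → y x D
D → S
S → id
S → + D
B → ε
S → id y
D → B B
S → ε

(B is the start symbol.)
Nullable non-terminals: B, D, S.
FIRST sets used below: FIRST(S) = { '+', 'id', ε }, FIRST(B) = { 'y', ε }

B: nullable alternative(s) B → ε; FOLLOW(B) = { $, 'y' }
  B → y x D: FIRST \ {ε} = { 'y' } — overlaps FOLLOW(B) on { 'y' }: CONFLICT
  B → ε: FIRST \ {ε} = { } — this is the only nullable alternative, skip

D: nullable alternative(s) D → S, D → B B; FOLLOW(D) = { $, 'y' }
  D → S: FIRST \ {ε} = { '+', 'id' } — disjoint from FOLLOW(D)
  D → B B: FIRST \ {ε} = { 'y' } — overlaps FOLLOW(D) on { 'y' }: CONFLICT

S: nullable alternative(s) S → ε; FOLLOW(S) = { $, 'y' }
  S → id: FIRST \ {ε} = { 'id' } — disjoint from FOLLOW(S)
  S → + D: FIRST \ {ε} = { '+' } — disjoint from FOLLOW(S)
  S → id y: FIRST \ {ε} = { 'id' } — disjoint from FOLLOW(S)
  S → ε: FIRST \ {ε} = { } — this is the only nullable alternative, skip

So the grammar has 2 FIRST/FOLLOW conflicts (marked CONFLICT above).

Answer: Yes. B → y x D with FOLLOW(B) on { 'y' }; D → B B with FOLLOW(D) on { 'y' }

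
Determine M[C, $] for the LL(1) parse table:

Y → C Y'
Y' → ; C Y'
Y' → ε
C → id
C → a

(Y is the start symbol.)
Empty (error entry)

To find M[C, $], we find productions for C where $ is in the predict set (PREDICT(N → α) = (FIRST(α) \ {ε}) ∪ (FOLLOW(N) if α ⇒* ε)).

C → id: PREDICT = { 'id' }
C → a: PREDICT = { 'a' }

M[C, $] is empty (no production applies)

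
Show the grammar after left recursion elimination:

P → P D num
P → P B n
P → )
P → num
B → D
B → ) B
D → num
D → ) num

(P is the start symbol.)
P → ) P'
P → num P'
P' → D num P'
P' → B n P'
P' → ε
B → D
B → ) B
D → num
D → ) num

P is directly left-recursive. The standard transformation for
  A → A α₁ | ... | A α_m | β₁ | ... | β_n
is
  A  → β₁ A' | ... | β_n A'
  A' → α₁ A' | ... | α_m A' | ε

P → ) becomes P → ) P'
P → num becomes P → num P'
P → P D num becomes P' → D num P'
P → P B n becomes P' → B n P'
Add P' → ε

Productions for other non-terminals are unchanged:
  B → D
  B → ) B
  D → num
  D → ) num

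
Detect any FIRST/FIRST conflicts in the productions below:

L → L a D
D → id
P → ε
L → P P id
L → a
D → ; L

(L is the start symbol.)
Yes. L → L a D / L → P P id on { 'id' }; L → L a D / L → a on { 'a' }

A FIRST/FIRST conflict occurs when two productions N → α and N → β for the same non-terminal have FIRST(α) ∩ FIRST(β) ≠ ∅ (with ε ∈ FIRST of a nullable right-hand side, so two nullable alternatives also conflict).

FIRST sets of the non-terminals at (or reachable through a nullable prefix from) the front of some alternative:
  FIRST(L) = { 'a', 'id' }
  FIRST(P) = { ε }

Productions for L:
  L → L a D: FIRST = { 'a', 'id' }
  L → P P id: FIRST = { 'id' }
  L → a: FIRST = { 'a' }
Productions for D:
  D → id: FIRST = { 'id' }
  D → ; L: FIRST = { ';' }
P has only one production, so no FIRST/FIRST conflict is possible there.

Conflict for L: L → L a D and L → P P id
  Overlap: { 'id' }
Conflict for L: L → L a D and L → a
  Overlap: { 'a' }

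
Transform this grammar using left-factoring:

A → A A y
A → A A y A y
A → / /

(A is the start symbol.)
Left-factoring transforms A → αβ₁ | αβ₂ into A → αA' and A' → β₁ | β₂
(α is the longest common prefix among the alternatives). Repeat until
no nonterminal has two alternatives with a common prefix.

Round 1: A has alternatives sharing prefix 'A A y'. Introduce A': A → A A y A'
  Add: A' → ε
  Add: A' → A y

No remaining common prefixes — done.

Resulting grammar:
A → A A y A'
A' → ε
A' → A y
A → / /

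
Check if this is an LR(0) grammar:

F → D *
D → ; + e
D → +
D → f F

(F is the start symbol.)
Yes, the grammar is LR(0)

Augment with F' → F and build the canonical LR(0) collection (I0 = CLOSURE({[F' → . F]}), then GOTO on every symbol after a dot until no new states appear). It has 10 states:
  I0: { [D → . +], [D → . ; + e], [D → . f F], [F → . D *], [F' → . F] }  — shift
  I1: { [D → + .] }  — reduce
  I2: { [D → ; . + e] }  — shift
  I3: { [F → D . *] }  — shift
  I4: { [F' → F .] }  — accept
  I5: { [D → . +], [D → . ; + e], [D → . f F], [D → f . F], [F → . D *] }  — shift
  I6: { [D → f F .] }  — reduce
  I7: { [F → D * .] }  — reduce
  I8: { [D → ; + . e] }  — shift
  I9: { [D → ; + e .] }  — reduce

Every state is either a pure shift/goto state or contains exactly one complete item and nothing to shift — no conflicts. The grammar is LR(0).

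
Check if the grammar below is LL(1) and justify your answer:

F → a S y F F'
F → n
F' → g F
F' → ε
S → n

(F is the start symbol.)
A grammar is LL(1) if for each non-terminal N with multiple productions, the predict sets of those productions are pairwise disjoint, where PREDICT(N → α) = (FIRST(α) \ {ε}) ∪ (FOLLOW(N) if α ⇒* ε).

Relevant sets:
  FOLLOW(F') = { $, 'g' }

For F:
  PREDICT(F → a S y F F') = { 'a' }
  PREDICT(F → n) = { 'n' }
For F':
  PREDICT(F' → g F) = { 'g' }
  PREDICT(F' → ε) = { $, 'g' }
S has a single production, so nothing to check there.

Conflict found: Predict set conflict for F': { 'g' }
The grammar is NOT LL(1).

Answer: No. Predict set conflict for F': { 'g' }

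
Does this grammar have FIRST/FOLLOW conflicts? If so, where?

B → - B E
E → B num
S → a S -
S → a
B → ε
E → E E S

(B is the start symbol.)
A FIRST/FOLLOW conflict occurs when a non-terminal N has a nullable alternative N → β (β ⇒* ε) and another alternative N → α with FIRST(α) ∩ FOLLOW(N) ≠ ∅: on such a lookahead the parser cannot decide between expanding α and letting N vanish via β.

Nullable non-terminals: B.

B: nullable alternative(s) B → ε; FOLLOW(B) = { $, '-', 'num' }
  B → - B E: FIRST \ {ε} = { '-' } — overlaps FOLLOW(B) on { '-' }: CONFLICT
  B → ε: FIRST \ {ε} = { } — this is the only nullable alternative, skip

E, S have no nullable alternative, so no FIRST/FOLLOW check is needed there.

So the grammar has 1 FIRST/FOLLOW conflict (marked CONFLICT above).

Answer: Yes. B → '-' B E with FOLLOW(B) on { '-' }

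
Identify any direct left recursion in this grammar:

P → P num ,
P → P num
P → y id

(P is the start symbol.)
Yes, P is left-recursive

P → P num ,: LEFT RECURSIVE (starts with P)
P → P num: LEFT RECURSIVE (starts with P)
P → y id: starts with y

The grammar has direct left recursion on: P.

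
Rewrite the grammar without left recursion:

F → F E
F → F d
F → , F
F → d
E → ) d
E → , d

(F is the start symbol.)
F → , F F'
F → d F'
F' → E F'
F' → d F'
F' → ε
E → ) d
E → , d

F is directly left-recursive. The standard transformation for
  A → A α₁ | ... | A α_m | β₁ | ... | β_n
is
  A  → β₁ A' | ... | β_n A'
  A' → α₁ A' | ... | α_m A' | ε

F → , F becomes F → , F F'
F → d becomes F → d F'
F → F E becomes F' → E F'
F → F d becomes F' → d F'
Add F' → ε

Productions for other non-terminals are unchanged:
  E → ) d
  E → , d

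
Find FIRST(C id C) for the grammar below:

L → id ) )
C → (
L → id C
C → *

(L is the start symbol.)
FIRST sets of the non-terminals involved (from the grammar, by fixed-point iteration):
  FIRST(C) = { '(', '*' }

To compute FIRST(C id C), process the symbols left to right:
Symbol C is a non-terminal. Add FIRST(C) \ {ε} = { '(', '*' }
C is not nullable (ε ∉ FIRST(C)), so stop here.
FIRST(C id C) = { '(', '*' }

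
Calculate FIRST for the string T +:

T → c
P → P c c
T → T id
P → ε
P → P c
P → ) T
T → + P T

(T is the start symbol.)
FIRST sets of the non-terminals involved (from the grammar, by fixed-point iteration):
  FIRST(T) = { '+', 'c' }

To compute FIRST(T +), process the symbols left to right:
Symbol T is a non-terminal. Add FIRST(T) \ {ε} = { '+', 'c' }
T is not nullable (ε ∉ FIRST(T)), so stop here.
FIRST(T +) = { '+', 'c' }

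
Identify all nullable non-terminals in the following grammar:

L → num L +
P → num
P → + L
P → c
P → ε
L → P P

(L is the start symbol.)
A non-terminal is nullable if it can derive ε (the empty string): either it has an ε-production, or it has a production whose right-hand side consists entirely of nullable non-terminals.

ε-productions: P → ε
So P is immediately nullable.
L → P P: every symbol on the right is nullable, so L is nullable too.
Every non-terminal is now nullable.
Nullable = { 'L', 'P' }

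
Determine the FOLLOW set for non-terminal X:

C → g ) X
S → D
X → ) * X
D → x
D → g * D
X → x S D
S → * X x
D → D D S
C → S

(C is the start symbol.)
To compute FOLLOW(X), find every occurrence of X on a right-hand side N → α X β: add FIRST(β) \ {ε}, and if β is empty or nullable also add FOLLOW(N). Iterate to a fixed point.

In C → g ) X: X is at the end, add FOLLOW(C)
In X → ) * X: X is at the end; this adds FOLLOW(X) to itself — nothing new
In S → * X x: X is followed by x, add FIRST(x) \ {ε} = { 'x' }

The FOLLOW sets referred to above (computed the same way, to a fixed point):
  FOLLOW(C) = { $ }

Taking the union: FOLLOW(X) = { $, 'x' }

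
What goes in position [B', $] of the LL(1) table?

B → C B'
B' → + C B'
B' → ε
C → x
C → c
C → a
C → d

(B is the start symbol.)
To find M[B', $], we find productions for B' where $ is in the predict set (PREDICT(N → α) = (FIRST(α) \ {ε}) ∪ (FOLLOW(N) if α ⇒* ε)).

Relevant sets:
  FOLLOW(B') = { $ }

B' → + C B': PREDICT = { '+' }
B' → ε: PREDICT = { $ }
  $ is in predict set, so this production goes in M[B', $]

M[B', $] = B' → ε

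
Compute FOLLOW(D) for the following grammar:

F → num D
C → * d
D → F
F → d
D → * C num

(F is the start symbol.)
In F → num D: D is at the end, add FOLLOW(F)

The FOLLOW sets referred to above (computed the same way, to a fixed point):
  FOLLOW(F) = { $ }

Taking the union: FOLLOW(D) = { $ }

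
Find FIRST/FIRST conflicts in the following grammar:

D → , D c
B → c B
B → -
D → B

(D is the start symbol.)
No FIRST/FIRST conflicts.

A FIRST/FIRST conflict occurs when two productions N → α and N → β for the same non-terminal have FIRST(α) ∩ FIRST(β) ≠ ∅ (with ε ∈ FIRST of a nullable right-hand side, so two nullable alternatives also conflict).

FIRST sets of the non-terminals at (or reachable through a nullable prefix from) the front of some alternative:
  FIRST(B) = { '-', 'c' }

Productions for D:
  D → , D c: FIRST = { ',' }
  D → B: FIRST = { '-', 'c' }
Productions for B:
  B → c B: FIRST = { 'c' }
  B → -: FIRST = { '-' }

All alternatives of each non-terminal have pairwise disjoint FIRST sets.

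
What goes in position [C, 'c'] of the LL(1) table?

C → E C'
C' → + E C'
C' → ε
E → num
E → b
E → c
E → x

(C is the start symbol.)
To find M[C, 'c'], we find productions for C where 'c' is in the predict set (PREDICT(N → α) = (FIRST(α) \ {ε}) ∪ (FOLLOW(N) if α ⇒* ε)).

Relevant sets:
  FIRST(E) = { 'b', 'c', 'num', 'x' }

C → E C': PREDICT = { 'b', 'c', 'num', 'x' }
  'c' is in predict set, so this production goes in M[C, 'c']

M[C, 'c'] = C → E C'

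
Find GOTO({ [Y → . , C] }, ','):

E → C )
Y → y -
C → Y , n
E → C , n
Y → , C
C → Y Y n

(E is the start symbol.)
{ [C → . Y , n], [C → . Y Y n], [Y → , . C], [Y → . , C], [Y → . y -] }

GOTO(I, ',') = CLOSURE({ [A → αX.β] : [A → α.Xβ] ∈ I, X = ',' })

Items with dot before ',', with the dot advanced:
  [Y → . , C] → [Y → , . C]
Closure of the advanced items:
  [Y → , . C] has the dot before C: add [C → . Y , n], [C → . Y Y n]
  [C → . Y , n] has the dot before Y: add [Y → . y -], [Y → . , C]

GOTO = { [C → . Y , n], [C → . Y Y n], [Y → , . C], [Y → . , C], [Y → . y -] }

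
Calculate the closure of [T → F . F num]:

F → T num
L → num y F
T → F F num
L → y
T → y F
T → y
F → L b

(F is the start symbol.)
To compute CLOSURE, for each item [A → α.Bβ] where B is a non-terminal, add [B → .γ] for all productions B → γ; repeat for the newly added items until nothing changes.

Start with: [T → F . F num]
  [T → F . F num] has the dot before F: add [F → . T num], [F → . L b]
  [F → . T num] has the dot before T: add [T → . F F num], [T → . y F], [T → . y]
  [F → . L b] has the dot before L: add [L → . num y F], [L → . y]
No further items can be added.

CLOSURE = { [F → . L b], [F → . T num], [L → . num y F], [L → . y], [T → . F F num], [T → . y F], [T → . y], [T → F . F num] }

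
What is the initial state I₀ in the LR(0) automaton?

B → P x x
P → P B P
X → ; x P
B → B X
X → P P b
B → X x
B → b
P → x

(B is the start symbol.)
{ [B → . B X], [B → . P x x], [B → . X x], [B → . b], [B' → . B], [P → . P B P], [P → . x], [X → . ; x P], [X → . P P b] }

First, augment the grammar with B' → B
I₀ = CLOSURE({ [B' → . B] }):
  [B' → . B] has the dot before B: add [B → . P x x], [B → . B X], [B → . X x], [B → . b]
  [B → . P x x] has the dot before P: add [P → . P B P], [P → . x]
  [B → . X x] has the dot before X: add [X → . ; x P], [X → . P P b]
No further items can be added.

I₀ = { [B → . B X], [B → . P x x], [B → . X x], [B → . b], [B' → . B], [P → . P B P], [P → . x], [X → . ; x P], [X → . P P b] }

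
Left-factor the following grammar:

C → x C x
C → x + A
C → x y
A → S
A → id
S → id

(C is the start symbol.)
C → x C'
C' → C x
C' → + A
C' → y
A → S
A → id
S → id

Left-factoring transforms A → αβ₁ | αβ₂ into A → αA' and A' → β₁ | β₂
(α is the longest common prefix among the alternatives). Repeat until
no nonterminal has two alternatives with a common prefix.

Round 1: C has alternatives sharing prefix 'x'. Introduce C': C → x C'
  Add: C' → C x
  Add: C' → + A
  Add: C' → y

No remaining common prefixes — done.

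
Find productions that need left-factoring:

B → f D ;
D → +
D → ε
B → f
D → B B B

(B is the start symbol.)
Left-factoring is needed when two productions for the same non-terminal
share a common prefix on the right-hand side.

Productions for B:
  B → f D ;
  B → f
Productions for D:
  D → +
  D → ε
  D → B B B

Found common prefix 'f' in productions for B

Answer: Yes, B has productions with common prefix 'f'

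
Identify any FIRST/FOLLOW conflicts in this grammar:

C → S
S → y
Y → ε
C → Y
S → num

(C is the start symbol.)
No FIRST/FOLLOW conflicts.

Nullable non-terminals: C, Y.
FIRST sets used below: FIRST(S) = { 'num', 'y' }, FIRST(Y) = { ε }

C: nullable alternative(s) C → Y; FOLLOW(C) = { $ }
  C → S: FIRST \ {ε} = { 'num', 'y' } — disjoint from FOLLOW(C)
  C → Y: FIRST \ {ε} = { } — this is the only nullable alternative, skip
Y has a nullable alternative but only one production, so nothing to check.

S has no nullable alternative, so no FIRST/FOLLOW check is needed there.

No FIRST/FOLLOW conflicts found.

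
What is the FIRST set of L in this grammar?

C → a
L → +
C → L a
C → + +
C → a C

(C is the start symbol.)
From L → +:
  - '+' is a terminal: add '+' and stop

Collecting: FIRST(L) = { '+' }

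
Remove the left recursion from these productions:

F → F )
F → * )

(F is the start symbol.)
F is directly left-recursive. The standard transformation for
  A → A α₁ | ... | A α_m | β₁ | ... | β_n
is
  A  → β₁ A' | ... | β_n A'
  A' → α₁ A' | ... | α_m A' | ε

F → * ) becomes F → * ) F'
F → F ) becomes F' → ) F'
Add F' → ε

Resulting grammar:
F → * ) F'
F' → ) F'
F' → ε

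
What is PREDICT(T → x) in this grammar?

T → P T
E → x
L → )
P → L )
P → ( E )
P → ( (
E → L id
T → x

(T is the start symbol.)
PREDICT(T → x) = (FIRST(RHS) \ {ε}) ∪ (FOLLOW(T) if ε ∈ FIRST(RHS), i.e. RHS ⇒* ε)
FIRST(x) = { 'x' }
ε ∉ FIRST(x), so FOLLOW(T) is not added.
PREDICT(T → x) = { 'x' }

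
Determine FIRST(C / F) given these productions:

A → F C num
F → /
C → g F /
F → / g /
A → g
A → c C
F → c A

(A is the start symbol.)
{ 'g' }

FIRST sets of the non-terminals involved (from the grammar, by fixed-point iteration):
  FIRST(C) = { 'g' }

To compute FIRST(C / F), process the symbols left to right:
Symbol C is a non-terminal. Add FIRST(C) \ {ε} = { 'g' }
C is not nullable (ε ∉ FIRST(C)), so stop here.
FIRST(C / F) = { 'g' }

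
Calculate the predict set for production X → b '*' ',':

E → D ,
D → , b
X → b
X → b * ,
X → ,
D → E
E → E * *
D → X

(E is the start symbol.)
PREDICT(X → b '*' ',') = (FIRST(RHS) \ {ε}) ∪ (FOLLOW(X) if ε ∈ FIRST(RHS), i.e. RHS ⇒* ε)
FIRST(b '*' ',') = { 'b' }
ε ∉ FIRST(b '*' ','), so FOLLOW(X) is not added.
PREDICT(X → b '*' ',') = { 'b' }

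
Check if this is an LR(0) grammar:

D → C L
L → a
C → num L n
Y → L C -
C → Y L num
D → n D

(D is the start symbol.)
Yes, the grammar is LR(0)

Augment with D' → D and build the canonical LR(0) collection (I0 = CLOSURE({[D' → . D]}), then GOTO on every symbol after a dot until no new states appear). It has 16 states:
  I0: { [C → . Y L num], [C → . num L n], [D → . C L], [D → . n D], [D' → . D], [L → . a], [Y → . L C -] }  — shift
  I1: { [D → C . L], [L → . a] }  — shift
  I2: { [D' → D .] }  — accept
  I3: { [C → . Y L num], [C → . num L n], [L → . a], [Y → . L C -], [Y → L . C -] }  — shift
  I4: { [C → Y . L num], [L → . a] }  — shift
  I5: { [L → a .] }  — reduce
  I6: { [C → . Y L num], [C → . num L n], [D → . C L], [D → . n D], [D → n . D], [L → . a], [Y → . L C -] }  — shift
  I7: { [C → num . L n], [L → . a] }  — shift
  I8: { [C → num L . n] }  — shift
  I9: { [C → num L n .] }  — reduce
  I10: { [D → n D .] }  — reduce
  I11: { [C → Y L . num] }  — shift
  I12: { [C → Y L num .] }  — reduce
  I13: { [Y → L C . -] }  — shift
  I14: { [Y → L C - .] }  — reduce
  I15: { [D → C L .] }  — reduce

Every state is either a pure shift/goto state or contains exactly one complete item and nothing to shift — no conflicts. The grammar is LR(0).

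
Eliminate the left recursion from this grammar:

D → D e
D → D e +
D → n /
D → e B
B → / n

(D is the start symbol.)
D is directly left-recursive. The standard transformation for
  A → A α₁ | ... | A α_m | β₁ | ... | β_n
is
  A  → β₁ A' | ... | β_n A'
  A' → α₁ A' | ... | α_m A' | ε

D → n / becomes D → n / D'
D → e B becomes D → e B D'
D → D e becomes D' → e D'
D → D e + becomes D' → e + D'
Add D' → ε

Productions for other non-terminals are unchanged:
  B → / n

Resulting grammar:
D → n / D'
D → e B D'
D' → e D'
D' → e + D'
D' → ε
B → / n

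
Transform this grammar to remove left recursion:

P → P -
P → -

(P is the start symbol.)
P → - P'
P' → - P'
P' → ε

P is directly left-recursive. The standard transformation for
  A → A α₁ | ... | A α_m | β₁ | ... | β_n
is
  A  → β₁ A' | ... | β_n A'
  A' → α₁ A' | ... | α_m A' | ε

P → - becomes P → - P'
P → P - becomes P' → - P'
Add P' → ε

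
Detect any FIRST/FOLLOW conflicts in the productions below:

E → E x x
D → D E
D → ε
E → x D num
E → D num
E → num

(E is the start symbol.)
Nullable non-terminals: D.
FIRST sets used below: FIRST(D) = { 'num', 'x', ε }, FIRST(E) = { 'num', 'x' }

D: nullable alternative(s) D → ε; FOLLOW(D) = { 'num', 'x' }
  D → D E: FIRST \ {ε} = { 'num', 'x' } — overlaps FOLLOW(D) on { 'num', 'x' }: CONFLICT
  D → ε: FIRST \ {ε} = { } — this is the only nullable alternative, skip

E has no nullable alternative, so no FIRST/FOLLOW check is needed there.

So the grammar has 1 FIRST/FOLLOW conflict (marked CONFLICT above).

Answer: Yes. D → D E with FOLLOW(D) on { 'num', 'x' }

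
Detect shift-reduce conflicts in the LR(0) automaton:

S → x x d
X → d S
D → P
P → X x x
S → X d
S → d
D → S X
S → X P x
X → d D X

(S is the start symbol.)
A shift-reduce conflict occurs when an LR(0) state has both:
  - a complete (reduce) item [A → α .] (dot at the end), and
  - a shift item [B → β . c γ] (dot before a terminal).

Augment with S' → S and build the canonical LR(0) collection (I0 = CLOSURE({[S' → . S]}), then GOTO on every symbol after a dot until no new states appear). It has 20 states:
  I0: { [S → . X P x], [S → . X d], [S → . d], [S → . x x d], [S' → . S], [X → . d D X], [X → . d S] }  — shift
  I1: { [S' → S .] }  — accept
  I2: { [P → . X x x], [S → X . P x], [S → X . d], [X → . d D X], [X → . d S] }  — shift
  I3: { [D → . P], [D → . S X], [P → . X x x], [S → . X P x], [S → . X d], [S → . d], [S → . x x d], [S → d .], [X → . d D X], [X → . d S], [X → d . D X], [X → d . S] }  — shift, reduce
  I4: { [S → x . x d] }  — shift
  I5: { [S → x x . d] }  — shift
  I6: { [S → x x d .] }  — reduce
  I7: { [X → . d D X], [X → . d S], [X → d D . X] }  — shift
  I8: { [D → P .] }  — reduce
  I9: { [D → S . X], [X → . d D X], [X → . d S], [X → d S .] }  — shift, reduce
  I10: { [P → . X x x], [P → X . x x], [S → X . P x], [S → X . d], [X → . d D X], [X → . d S] }  — shift
  I11: { [S → X P . x] }  — shift
  I12: { [P → X . x x] }  — shift
  I13: { [D → . P], [D → . S X], [P → . X x x], [S → . X P x], [S → . X d], [S → . d], [S → . x x d], [S → X d .], [X → . d D X], [X → . d S], [X → d . D X], [X → d . S] }  — shift, reduce
  I14: { [P → X x . x] }  — shift
  I15: { [P → X x x .] }  — reduce
  I16: { [S → X P x .] }  — reduce
  I17: { [D → S X .] }  — reduce
  I18: { [D → . P], [D → . S X], [P → . X x x], [S → . X P x], [S → . X d], [S → . d], [S → . x x d], [X → . d D X], [X → . d S], [X → d . D X], [X → d . S] }  — shift
  I19: { [X → d D X .] }  — reduce

I3 contains reduce item [S → d .] and shift items [S → . d], [S → . x x d], [X → . d D X], [X → . d S] — shift-reduce conflict.
I9 contains reduce item [X → d S .] and shift items [X → . d D X], [X → . d S] — shift-reduce conflict.
I13 contains reduce item [S → X d .] and shift items [S → . d], [S → . x x d], [X → . d D X], [X → . d S] — shift-reduce conflict.

Answer: Yes — I3: [S → d .] vs [S → . d]; I9: [X → d S .] vs [X → . d D X]; I13: [S → X d .] vs [S → . d]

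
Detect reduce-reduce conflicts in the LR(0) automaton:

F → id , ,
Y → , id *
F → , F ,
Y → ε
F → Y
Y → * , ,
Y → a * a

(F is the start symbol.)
No reduce-reduce conflicts

A reduce-reduce conflict occurs when an LR(0) state has two complete items [A → α .] and [B → β .] — both call for a reduction, and with no lookahead the parser cannot choose between them.

Augment with F' → F and build the canonical LR(0) collection (I0 = CLOSURE({[F' → . F]}), then GOTO on every symbol after a dot until no new states appear). It has 17 states:
  I0: { [F → . , F ,], [F → . Y], [F → . id , ,], [F' → . F], [Y → . * , ,], [Y → . , id *], [Y → . a * a], [Y → .] }  — shift, reduce
  I1: { [Y → * . , ,] }  — shift
  I2: { [F → , . F ,], [F → . , F ,], [F → . Y], [F → . id , ,], [Y → , . id *], [Y → . * , ,], [Y → . , id *], [Y → . a * a], [Y → .] }  — shift, reduce
  I3: { [F' → F .] }  — accept
  I4: { [F → Y .] }  — reduce
  I5: { [Y → a . * a] }  — shift
  I6: { [F → id . , ,] }  — shift
  I7: { [F → id , . ,] }  — shift
  I8: { [F → id , , .] }  — reduce
  I9: { [Y → a * . a] }  — shift
  I10: { [Y → a * a .] }  — reduce
  I11: { [F → , F . ,] }  — shift
  I12: { [F → id . , ,], [Y → , id . *] }  — shift
  I13: { [Y → , id * .] }  — reduce
  I14: { [F → , F , .] }  — reduce
  I15: { [Y → * , . ,] }  — shift
  I16: { [Y → * , , .] }  — reduce

No state contains more than one complete item.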